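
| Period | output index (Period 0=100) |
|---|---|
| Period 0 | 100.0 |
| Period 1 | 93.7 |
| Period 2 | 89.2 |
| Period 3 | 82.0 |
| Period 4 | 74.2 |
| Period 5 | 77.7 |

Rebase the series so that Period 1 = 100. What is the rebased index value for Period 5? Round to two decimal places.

Rebased(Period 5) = 77.7 / 93.7 × 100 = 82.9242

82.92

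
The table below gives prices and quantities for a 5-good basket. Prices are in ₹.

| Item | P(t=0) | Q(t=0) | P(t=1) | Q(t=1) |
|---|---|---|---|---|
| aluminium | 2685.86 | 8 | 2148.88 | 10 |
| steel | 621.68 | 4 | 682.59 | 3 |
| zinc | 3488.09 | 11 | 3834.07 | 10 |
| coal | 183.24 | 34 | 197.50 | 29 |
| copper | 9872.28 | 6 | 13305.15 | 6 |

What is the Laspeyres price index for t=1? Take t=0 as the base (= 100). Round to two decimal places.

Laspeyres price index uses base-period quantities as weights.
ΣP(t=1)·Q(t=0) = 2148.88×8 + 682.59×4 + 3834.07×11 + 197.50×34 + 13305.15×6 = 17191.04 + 2730.36 + 42174.77 + 6715 + 79830.9 = 148642.07
ΣP(t=0)·Q(t=0) = 2685.86×8 + 621.68×4 + 3488.09×11 + 183.24×34 + 9872.28×6 = 21486.88 + 2486.72 + 38368.99 + 6230.16 + 59233.68 = 127806.43
Index = 148642.07 / 127806.43 × 100 = 116.3025

116.30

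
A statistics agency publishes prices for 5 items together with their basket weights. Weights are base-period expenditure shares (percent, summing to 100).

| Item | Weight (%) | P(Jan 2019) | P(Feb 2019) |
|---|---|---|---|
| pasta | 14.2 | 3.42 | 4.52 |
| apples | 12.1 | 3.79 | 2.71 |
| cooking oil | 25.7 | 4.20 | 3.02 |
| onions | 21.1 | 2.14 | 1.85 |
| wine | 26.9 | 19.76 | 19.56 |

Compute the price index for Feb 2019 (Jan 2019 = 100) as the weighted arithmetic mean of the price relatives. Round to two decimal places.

90.77

pasta: 14.2 × (4.52/3.42) = 14.2 × 1.321637 = 18.7673
apples: 12.1 × (2.71/3.79) = 12.1 × 0.715040 = 8.6520
cooking oil: 25.7 × (3.02/4.20) = 25.7 × 0.719048 = 18.4795
onions: 21.1 × (1.85/2.14) = 21.1 × 0.864486 = 18.2407
wine: 26.9 × (19.56/19.76) = 26.9 × 0.989879 = 26.6277
Index = Σ wᵢ·(p₁ᵢ/p₀ᵢ) = 18.7673 + 8.6520 + 18.4795 + 18.2407 + 26.6277 = 90.7671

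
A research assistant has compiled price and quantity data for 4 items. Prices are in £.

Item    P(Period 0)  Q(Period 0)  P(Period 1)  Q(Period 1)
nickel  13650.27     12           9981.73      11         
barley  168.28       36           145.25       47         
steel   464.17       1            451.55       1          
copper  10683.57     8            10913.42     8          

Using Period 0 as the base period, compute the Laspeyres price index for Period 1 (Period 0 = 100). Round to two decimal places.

83.18

Laspeyres price index uses base-period quantities as weights.
ΣP(Period 1)·Q(Period 0) = 9981.73×12 + 145.25×36 + 451.55×1 + 10913.42×8 = 119780.76 + 5229 + 451.55 + 87307.36 = 212768.67
ΣP(Period 0)·Q(Period 0) = 13650.27×12 + 168.28×36 + 464.17×1 + 10683.57×8 = 163803.24 + 6058.08 + 464.17 + 85468.56 = 255794.05
Index = 212768.67 / 255794.05 × 100 = 83.1797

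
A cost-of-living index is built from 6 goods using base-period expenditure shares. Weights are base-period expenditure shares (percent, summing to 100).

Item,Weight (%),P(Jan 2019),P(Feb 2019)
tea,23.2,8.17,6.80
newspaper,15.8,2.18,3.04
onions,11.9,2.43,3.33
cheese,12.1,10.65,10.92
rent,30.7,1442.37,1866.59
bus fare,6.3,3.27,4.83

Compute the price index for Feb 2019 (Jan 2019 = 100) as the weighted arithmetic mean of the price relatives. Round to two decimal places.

119.09

tea: 23.2 × (6.80/8.17) = 23.2 × 0.832313 = 19.3097
newspaper: 15.8 × (3.04/2.18) = 15.8 × 1.394495 = 22.0330
onions: 11.9 × (3.33/2.43) = 11.9 × 1.370370 = 16.3074
cheese: 12.1 × (10.92/10.65) = 12.1 × 1.025352 = 12.4068
rent: 30.7 × (1866.59/1442.37) = 30.7 × 1.294113 = 39.7293
bus fare: 6.3 × (4.83/3.27) = 6.3 × 1.477064 = 9.3055
Index = Σ wᵢ·(p₁ᵢ/p₀ᵢ) = 19.3097 + 22.0330 + 16.3074 + 12.4068 + 39.7293 + 9.3055 = 119.0916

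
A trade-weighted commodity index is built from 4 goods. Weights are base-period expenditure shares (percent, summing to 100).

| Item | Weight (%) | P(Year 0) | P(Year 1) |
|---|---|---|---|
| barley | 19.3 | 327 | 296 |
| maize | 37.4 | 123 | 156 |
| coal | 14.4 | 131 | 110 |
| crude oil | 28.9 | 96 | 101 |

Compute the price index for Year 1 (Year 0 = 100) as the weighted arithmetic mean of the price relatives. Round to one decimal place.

107.4

barley: 19.3 × (296/327) = 19.3 × 0.905199 = 17.4703
maize: 37.4 × (156/123) = 37.4 × 1.268293 = 47.4341
coal: 14.4 × (110/131) = 14.4 × 0.839695 = 12.0916
crude oil: 28.9 × (101/96) = 28.9 × 1.052083 = 30.4052
Index = Σ wᵢ·(p₁ᵢ/p₀ᵢ) = 17.4703 + 47.4341 + 12.0916 + 30.4052 = 107.4013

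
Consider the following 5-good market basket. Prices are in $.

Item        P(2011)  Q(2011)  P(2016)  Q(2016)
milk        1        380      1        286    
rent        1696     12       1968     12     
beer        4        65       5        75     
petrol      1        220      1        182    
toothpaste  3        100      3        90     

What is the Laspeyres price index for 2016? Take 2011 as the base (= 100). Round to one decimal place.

Laspeyres price index uses base-period quantities as weights.
ΣP(2016)·Q(2011) = 1×380 + 1968×12 + 5×65 + 1×220 + 3×100 = 380 + 23616 + 325 + 220 + 300 = 24841
ΣP(2011)·Q(2011) = 1×380 + 1696×12 + 4×65 + 1×220 + 3×100 = 380 + 20352 + 260 + 220 + 300 = 21512
Index = 24841 / 21512 × 100 = 115.4751

115.5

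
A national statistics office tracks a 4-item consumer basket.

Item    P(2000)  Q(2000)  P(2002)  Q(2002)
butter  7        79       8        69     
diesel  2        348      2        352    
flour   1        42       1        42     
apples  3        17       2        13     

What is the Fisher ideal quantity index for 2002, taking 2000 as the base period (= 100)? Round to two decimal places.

94.39

Laspeyres component (base-period weights):
ΣP(2000)Q(2002) = 7×69 + 2×352 + 1×42 + 3×13 = 483 + 704 + 42 + 39 = 1268
ΣP(2000)Q(2000) = 7×79 + 2×348 + 1×42 + 3×17 = 553 + 696 + 42 + 51 = 1342
L = 1268 / 1342 × 100 = 94.4858
Paasche component (current-period weights):
ΣP(2002)Q(2002) = 8×69 + 2×352 + 1×42 + 2×13 = 552 + 704 + 42 + 26 = 1324
ΣP(2002)Q(2000) = 8×79 + 2×348 + 1×42 + 2×17 = 632 + 696 + 42 + 34 = 1404
P = 1324 / 1404 × 100 = 94.3020
Fisher = √(L × P) = √(94.4858 × 94.3020) = 94.3939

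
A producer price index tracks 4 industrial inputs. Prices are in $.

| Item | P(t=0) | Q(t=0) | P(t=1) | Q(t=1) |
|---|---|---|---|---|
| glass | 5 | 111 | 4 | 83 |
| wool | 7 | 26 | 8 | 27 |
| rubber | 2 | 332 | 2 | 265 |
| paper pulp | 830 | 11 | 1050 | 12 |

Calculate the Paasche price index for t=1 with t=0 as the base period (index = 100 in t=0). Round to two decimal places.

Paasche price index uses current-period quantities as weights.
ΣP(t=1)·Q(t=1) = 4×83 + 8×27 + 2×265 + 1050×12 = 332 + 216 + 530 + 12600 = 13678
ΣP(t=0)·Q(t=1) = 5×83 + 7×27 + 2×265 + 830×12 = 415 + 189 + 530 + 9960 = 11094
Index = 13678 / 11094 × 100 = 123.2919

123.29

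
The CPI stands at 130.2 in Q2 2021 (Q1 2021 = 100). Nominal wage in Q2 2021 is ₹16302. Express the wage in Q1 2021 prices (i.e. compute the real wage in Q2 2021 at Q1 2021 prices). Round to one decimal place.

Real = Nominal ÷ (Index/100) = 16302 ÷ (130.2/100)
     = 16302 ÷ 1.302 = 12520.7373

12520.7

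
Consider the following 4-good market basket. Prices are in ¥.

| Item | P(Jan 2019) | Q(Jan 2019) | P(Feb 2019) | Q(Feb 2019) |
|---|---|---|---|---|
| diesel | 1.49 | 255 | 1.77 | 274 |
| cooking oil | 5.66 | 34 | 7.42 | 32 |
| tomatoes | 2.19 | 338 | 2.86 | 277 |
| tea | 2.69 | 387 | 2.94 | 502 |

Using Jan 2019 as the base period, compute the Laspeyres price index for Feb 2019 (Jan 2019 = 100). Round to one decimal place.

Laspeyres price index uses base-period quantities as weights.
ΣP(Feb 2019)·Q(Jan 2019) = 1.77×255 + 7.42×34 + 2.86×338 + 2.94×387 = 451.35 + 252.28 + 966.68 + 1137.78 = 2808.09
ΣP(Jan 2019)·Q(Jan 2019) = 1.49×255 + 5.66×34 + 2.19×338 + 2.69×387 = 379.95 + 192.44 + 740.22 + 1041.03 = 2353.64
Index = 2808.09 / 2353.64 × 100 = 119.3084

119.3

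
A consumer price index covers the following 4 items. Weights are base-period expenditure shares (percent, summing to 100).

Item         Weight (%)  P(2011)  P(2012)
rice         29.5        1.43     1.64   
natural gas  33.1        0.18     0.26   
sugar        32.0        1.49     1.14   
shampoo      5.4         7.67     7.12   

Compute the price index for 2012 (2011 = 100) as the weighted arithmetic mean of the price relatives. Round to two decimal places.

rice: 29.5 × (1.64/1.43) = 29.5 × 1.146853 = 33.8322
natural gas: 33.1 × (0.26/0.18) = 33.1 × 1.444444 = 47.8111
sugar: 32.0 × (1.14/1.49) = 32.0 × 0.765101 = 24.4832
shampoo: 5.4 × (7.12/7.67) = 5.4 × 0.928292 = 5.0128
Index = Σ wᵢ·(p₁ᵢ/p₀ᵢ) = 33.8322 + 47.8111 + 24.4832 + 5.0128 = 111.1393

111.14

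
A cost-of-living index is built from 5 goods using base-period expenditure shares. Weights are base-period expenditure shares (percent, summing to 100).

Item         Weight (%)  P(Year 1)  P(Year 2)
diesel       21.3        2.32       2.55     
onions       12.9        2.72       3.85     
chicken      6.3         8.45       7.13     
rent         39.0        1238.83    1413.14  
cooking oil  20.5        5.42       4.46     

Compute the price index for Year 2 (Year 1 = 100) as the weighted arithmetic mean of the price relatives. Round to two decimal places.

diesel: 21.3 × (2.55/2.32) = 21.3 × 1.099138 = 23.4116
onions: 12.9 × (3.85/2.72) = 12.9 × 1.415441 = 18.2592
chicken: 6.3 × (7.13/8.45) = 6.3 × 0.843787 = 5.3159
rent: 39.0 × (1413.14/1238.83) = 39.0 × 1.140705 = 44.4875
cooking oil: 20.5 × (4.46/5.42) = 20.5 × 0.822878 = 16.8690
Index = Σ wᵢ·(p₁ᵢ/p₀ᵢ) = 23.4116 + 18.2592 + 5.3159 + 44.4875 + 16.8690 = 108.3432

108.34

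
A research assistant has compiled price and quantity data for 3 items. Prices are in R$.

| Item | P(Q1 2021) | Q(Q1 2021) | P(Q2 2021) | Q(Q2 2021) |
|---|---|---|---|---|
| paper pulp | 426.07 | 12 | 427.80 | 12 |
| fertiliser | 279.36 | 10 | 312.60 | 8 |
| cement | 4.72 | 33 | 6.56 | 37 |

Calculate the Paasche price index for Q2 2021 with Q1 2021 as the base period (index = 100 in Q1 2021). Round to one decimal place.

Paasche price index uses current-period quantities as weights.
ΣP(Q2 2021)·Q(Q2 2021) = 427.80×12 + 312.60×8 + 6.56×37 = 5133.6 + 2500.8 + 242.72 = 7877.12
ΣP(Q1 2021)·Q(Q2 2021) = 426.07×12 + 279.36×8 + 4.72×37 = 5112.84 + 2234.88 + 174.64 = 7522.36
Index = 7877.12 / 7522.36 × 100 = 104.7161

104.7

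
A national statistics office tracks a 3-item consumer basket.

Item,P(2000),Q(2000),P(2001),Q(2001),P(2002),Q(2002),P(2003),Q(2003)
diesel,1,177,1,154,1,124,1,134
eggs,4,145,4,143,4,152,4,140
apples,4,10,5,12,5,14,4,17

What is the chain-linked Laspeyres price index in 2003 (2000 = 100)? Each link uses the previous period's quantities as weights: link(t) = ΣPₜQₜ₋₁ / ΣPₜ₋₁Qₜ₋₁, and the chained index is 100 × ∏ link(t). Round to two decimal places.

99.49

Link 2000→2001:
ΣP(2001)Q(2000) = 1×177 + 4×145 + 5×10 = 177 + 580 + 50 = 807
ΣP(2000)Q(2000) = 1×177 + 4×145 + 4×10 = 177 + 580 + 40 = 797
link = 807/797 = 1.012547
Link 2001→2002:
ΣP(2002)Q(2001) = 1×154 + 4×143 + 5×12 = 154 + 572 + 60 = 786
ΣP(2001)Q(2001) = 1×154 + 4×143 + 5×12 = 154 + 572 + 60 = 786
link = 786/786 = 1.000000
Link 2002→2003:
ΣP(2003)Q(2002) = 1×124 + 4×152 + 4×14 = 124 + 608 + 56 = 788
ΣP(2002)Q(2002) = 1×124 + 4×152 + 5×14 = 124 + 608 + 70 = 802
link = 788/802 = 0.982544
Chained index = 100 × 1.012547 × 1.000000 × 0.982544 = 99.4872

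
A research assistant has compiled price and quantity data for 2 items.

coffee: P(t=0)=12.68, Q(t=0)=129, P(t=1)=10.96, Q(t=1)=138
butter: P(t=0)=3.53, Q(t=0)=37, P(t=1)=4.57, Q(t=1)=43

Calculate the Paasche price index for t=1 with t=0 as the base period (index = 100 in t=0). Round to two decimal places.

89.87

Paasche price index uses current-period quantities as weights.
ΣP(t=1)·Q(t=1) = 10.96×138 + 4.57×43 = 1512.48 + 196.51 = 1708.99
ΣP(t=0)·Q(t=1) = 12.68×138 + 3.53×43 = 1749.84 + 151.79 = 1901.63
Index = 1708.99 / 1901.63 × 100 = 89.8697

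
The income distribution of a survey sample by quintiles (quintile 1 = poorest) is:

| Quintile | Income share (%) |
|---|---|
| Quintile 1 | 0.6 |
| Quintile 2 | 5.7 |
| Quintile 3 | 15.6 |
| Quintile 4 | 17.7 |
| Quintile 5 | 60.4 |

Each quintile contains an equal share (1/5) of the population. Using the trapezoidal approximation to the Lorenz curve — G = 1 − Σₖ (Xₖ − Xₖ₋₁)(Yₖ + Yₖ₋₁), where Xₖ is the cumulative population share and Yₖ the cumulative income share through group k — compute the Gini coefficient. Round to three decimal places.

0.526

Cumulative income shares Yₖ: 0.0060, 0.0630, 0.2190, 0.3960, 1.0000
Σ (Xₖ−Xₖ₋₁)(Yₖ+Yₖ₋₁) = (1/5)(0.0060+0.0000) + (1/5)(0.0630+0.0060) + (1/5)(0.2190+0.0630) + (1/5)(0.3960+0.2190) + (1/5)(1.0000+0.3960)
  = 0.0012 + 0.0138 + 0.0564 + 0.1230 + 0.2792 = 0.4736
G = 1 − 0.4736 = 0.5264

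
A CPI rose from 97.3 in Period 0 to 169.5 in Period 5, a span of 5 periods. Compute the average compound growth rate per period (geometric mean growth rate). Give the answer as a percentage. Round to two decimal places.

11.74%

Growth factor = (169.5/97.3)^(1/5) = (1.742035)^(1/5) = 1.117407
Growth rate = 1.117407 − 1 = 0.117407 = 11.7407%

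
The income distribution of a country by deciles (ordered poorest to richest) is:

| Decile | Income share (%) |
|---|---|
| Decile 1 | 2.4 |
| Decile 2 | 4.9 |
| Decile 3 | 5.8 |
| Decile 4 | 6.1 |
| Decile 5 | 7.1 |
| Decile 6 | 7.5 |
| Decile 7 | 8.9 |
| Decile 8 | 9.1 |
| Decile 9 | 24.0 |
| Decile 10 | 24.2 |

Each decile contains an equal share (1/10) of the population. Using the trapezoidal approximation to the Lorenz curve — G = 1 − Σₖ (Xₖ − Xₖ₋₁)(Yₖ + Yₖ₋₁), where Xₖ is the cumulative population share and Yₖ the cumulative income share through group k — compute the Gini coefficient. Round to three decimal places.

0.355

Cumulative income shares Yₖ: 0.0240, 0.0730, 0.1310, 0.1920, 0.2630, 0.3380, 0.4270, 0.5180, 0.7580, 1.0000
Σ (Xₖ−Xₖ₋₁)(Yₖ+Yₖ₋₁) = (1/10)(0.0240+0.0000) + (1/10)(0.0730+0.0240) + (1/10)(0.1310+0.0730) + (1/10)(0.1920+0.1310) + (1/10)(0.2630+0.1920) + (1/10)(0.3380+0.2630) + (1/10)(0.4270+0.3380) + (1/10)(0.5180+0.4270) + (1/10)(0.7580+0.5180) + (1/10)(1.0000+0.7580)
  = 0.0024 + 0.0097 + 0.0204 + 0.0323 + 0.0455 + 0.0601 + 0.0765 + 0.0945 + 0.1276 + 0.1758 = 0.6448
G = 1 − 0.6448 = 0.3552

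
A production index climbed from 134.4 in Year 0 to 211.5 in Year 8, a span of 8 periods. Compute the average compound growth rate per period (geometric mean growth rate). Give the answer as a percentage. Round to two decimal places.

5.83%

Growth factor = (211.5/134.4)^(1/8) = (1.573661)^(1/8) = 1.058312
Growth rate = 1.058312 − 1 = 0.058312 = 5.8312%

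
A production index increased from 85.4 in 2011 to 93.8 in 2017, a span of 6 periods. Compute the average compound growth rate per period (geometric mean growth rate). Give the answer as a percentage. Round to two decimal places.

Growth factor = (93.8/85.4)^(1/6) = (1.098361)^(1/6) = 1.015759
Growth rate = 1.015759 − 1 = 0.015759 = 1.5759%

1.58%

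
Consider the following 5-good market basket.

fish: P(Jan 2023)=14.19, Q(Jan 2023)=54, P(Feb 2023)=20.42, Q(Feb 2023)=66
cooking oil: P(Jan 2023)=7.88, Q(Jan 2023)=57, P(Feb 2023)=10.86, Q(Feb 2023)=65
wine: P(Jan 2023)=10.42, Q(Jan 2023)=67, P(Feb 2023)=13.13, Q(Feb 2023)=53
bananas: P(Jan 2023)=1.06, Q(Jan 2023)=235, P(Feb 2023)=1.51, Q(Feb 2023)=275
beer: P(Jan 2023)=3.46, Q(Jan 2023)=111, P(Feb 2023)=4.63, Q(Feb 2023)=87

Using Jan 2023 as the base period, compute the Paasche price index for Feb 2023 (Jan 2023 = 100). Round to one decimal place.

137.6

Paasche price index uses current-period quantities as weights.
ΣP(Feb 2023)·Q(Feb 2023) = 20.42×66 + 10.86×65 + 13.13×53 + 1.51×275 + 4.63×87 = 1347.72 + 705.9 + 695.89 + 415.25 + 402.81 = 3567.57
ΣP(Jan 2023)·Q(Feb 2023) = 14.19×66 + 7.88×65 + 10.42×53 + 1.06×275 + 3.46×87 = 936.54 + 512.2 + 552.26 + 291.5 + 301.02 = 2593.52
Index = 3567.57 / 2593.52 × 100 = 137.5571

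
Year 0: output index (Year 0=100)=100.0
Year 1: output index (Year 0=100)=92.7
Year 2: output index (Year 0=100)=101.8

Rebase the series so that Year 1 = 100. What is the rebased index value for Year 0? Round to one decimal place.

107.9

Rebased(Year 0) = 100.0 / 92.7 × 100 = 107.8749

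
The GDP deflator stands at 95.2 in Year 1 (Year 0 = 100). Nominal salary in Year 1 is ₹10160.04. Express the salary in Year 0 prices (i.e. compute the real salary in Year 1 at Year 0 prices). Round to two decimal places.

10672.31

Real = Nominal ÷ (Index/100) = 10160.04 ÷ (95.2/100)
     = 10160.04 ÷ 0.952 = 10672.3109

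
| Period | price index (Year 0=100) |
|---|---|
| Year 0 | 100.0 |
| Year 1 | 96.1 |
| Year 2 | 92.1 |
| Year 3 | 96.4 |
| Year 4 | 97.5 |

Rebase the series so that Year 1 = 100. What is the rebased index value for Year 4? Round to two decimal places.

Rebased(Year 4) = 97.5 / 96.1 × 100 = 101.4568

101.46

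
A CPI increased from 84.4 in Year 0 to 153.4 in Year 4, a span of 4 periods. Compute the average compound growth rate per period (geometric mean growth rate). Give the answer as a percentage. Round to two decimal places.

Growth factor = (153.4/84.4)^(1/4) = (1.817536)^(1/4) = 1.161103
Growth rate = 1.161103 − 1 = 0.161103 = 16.1103%

16.11%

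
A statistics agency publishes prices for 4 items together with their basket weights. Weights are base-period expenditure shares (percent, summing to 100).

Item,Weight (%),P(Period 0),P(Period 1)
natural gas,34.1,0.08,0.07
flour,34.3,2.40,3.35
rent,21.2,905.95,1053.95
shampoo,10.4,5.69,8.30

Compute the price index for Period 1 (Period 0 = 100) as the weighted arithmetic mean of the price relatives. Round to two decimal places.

117.55

natural gas: 34.1 × (0.07/0.08) = 34.1 × 0.875000 = 29.8375
flour: 34.3 × (3.35/2.40) = 34.3 × 1.395833 = 47.8771
rent: 21.2 × (1053.95/905.95) = 21.2 × 1.163364 = 24.6633
shampoo: 10.4 × (8.30/5.69) = 10.4 × 1.458699 = 15.1705
Index = Σ wᵢ·(p₁ᵢ/p₀ᵢ) = 29.8375 + 47.8771 + 24.6633 + 15.1705 = 117.5484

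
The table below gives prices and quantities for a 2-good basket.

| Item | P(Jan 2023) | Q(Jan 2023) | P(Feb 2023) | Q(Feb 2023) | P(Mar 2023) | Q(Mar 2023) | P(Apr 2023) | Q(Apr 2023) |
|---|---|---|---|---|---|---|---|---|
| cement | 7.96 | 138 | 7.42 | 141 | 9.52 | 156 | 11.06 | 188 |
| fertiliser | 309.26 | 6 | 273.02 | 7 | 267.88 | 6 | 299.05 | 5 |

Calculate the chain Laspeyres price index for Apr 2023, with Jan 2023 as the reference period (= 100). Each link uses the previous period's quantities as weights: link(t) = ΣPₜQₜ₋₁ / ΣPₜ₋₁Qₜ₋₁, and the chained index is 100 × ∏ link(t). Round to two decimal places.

Link Jan 2023→Feb 2023:
ΣP(Feb 2023)Q(Jan 2023) = 7.42×138 + 273.02×6 = 1023.96 + 1638.12 = 2662.08
ΣP(Jan 2023)Q(Jan 2023) = 7.96×138 + 309.26×6 = 1098.48 + 1855.56 = 2954.04
link = 2662.08/2954.04 = 0.901166
Link Feb 2023→Mar 2023:
ΣP(Mar 2023)Q(Feb 2023) = 9.52×141 + 267.88×7 = 1342.32 + 1875.16 = 3217.48
ΣP(Feb 2023)Q(Feb 2023) = 7.42×141 + 273.02×7 = 1046.22 + 1911.14 = 2957.36
link = 3217.48/2957.36 = 1.087957
Link Mar 2023→Apr 2023:
ΣP(Apr 2023)Q(Mar 2023) = 11.06×156 + 299.05×6 = 1725.36 + 1794.3 = 3519.66
ΣP(Mar 2023)Q(Mar 2023) = 9.52×156 + 267.88×6 = 1485.12 + 1607.28 = 3092.4
link = 3519.66/3092.4 = 1.138165
Chained index = 100 × 0.901166 × 1.087957 × 1.138165 = 111.5890

111.59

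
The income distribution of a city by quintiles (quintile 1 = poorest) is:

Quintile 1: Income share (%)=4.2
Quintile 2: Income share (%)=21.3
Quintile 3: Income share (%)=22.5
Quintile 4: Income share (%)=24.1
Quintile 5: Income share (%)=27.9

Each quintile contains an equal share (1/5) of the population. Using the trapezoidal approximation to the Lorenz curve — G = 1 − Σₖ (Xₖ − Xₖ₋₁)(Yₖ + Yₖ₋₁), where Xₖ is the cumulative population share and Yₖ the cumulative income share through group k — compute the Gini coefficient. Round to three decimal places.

Cumulative income shares Yₖ: 0.0420, 0.2550, 0.4800, 0.7210, 1.0000
Σ (Xₖ−Xₖ₋₁)(Yₖ+Yₖ₋₁) = (1/5)(0.0420+0.0000) + (1/5)(0.2550+0.0420) + (1/5)(0.4800+0.2550) + (1/5)(0.7210+0.4800) + (1/5)(1.0000+0.7210)
  = 0.0084 + 0.0594 + 0.1470 + 0.2402 + 0.3442 = 0.7992
G = 1 − 0.7992 = 0.2008

0.201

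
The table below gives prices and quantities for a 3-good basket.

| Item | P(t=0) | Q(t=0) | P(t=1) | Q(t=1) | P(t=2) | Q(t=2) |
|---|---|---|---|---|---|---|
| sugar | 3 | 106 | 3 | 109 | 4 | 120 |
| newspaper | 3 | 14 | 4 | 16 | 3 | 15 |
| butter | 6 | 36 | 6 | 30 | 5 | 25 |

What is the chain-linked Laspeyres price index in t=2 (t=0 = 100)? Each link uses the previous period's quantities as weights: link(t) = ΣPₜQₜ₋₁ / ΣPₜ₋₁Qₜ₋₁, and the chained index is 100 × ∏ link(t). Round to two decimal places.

113.73

Link t=0→t=1:
ΣP(t=1)Q(t=0) = 3×106 + 4×14 + 6×36 = 318 + 56 + 216 = 590
ΣP(t=0)Q(t=0) = 3×106 + 3×14 + 6×36 = 318 + 42 + 216 = 576
link = 590/576 = 1.024306
Link t=1→t=2:
ΣP(t=2)Q(t=1) = 4×109 + 3×16 + 5×30 = 436 + 48 + 150 = 634
ΣP(t=1)Q(t=1) = 3×109 + 4×16 + 6×30 = 327 + 64 + 180 = 571
link = 634/571 = 1.110333
Chained index = 100 × 1.024306 × 1.110333 = 113.7320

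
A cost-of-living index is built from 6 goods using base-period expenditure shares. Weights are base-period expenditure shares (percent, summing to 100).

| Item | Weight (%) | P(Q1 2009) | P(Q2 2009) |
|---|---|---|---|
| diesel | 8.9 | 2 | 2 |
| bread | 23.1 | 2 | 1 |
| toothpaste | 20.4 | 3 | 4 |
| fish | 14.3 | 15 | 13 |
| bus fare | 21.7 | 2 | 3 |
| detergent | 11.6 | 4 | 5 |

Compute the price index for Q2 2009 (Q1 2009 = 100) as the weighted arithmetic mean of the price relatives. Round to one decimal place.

diesel: 8.9 × (2/2) = 8.9 × 1.000000 = 8.9000
bread: 23.1 × (1/2) = 23.1 × 0.500000 = 11.5500
toothpaste: 20.4 × (4/3) = 20.4 × 1.333333 = 27.2000
fish: 14.3 × (13/15) = 14.3 × 0.866667 = 12.3933
bus fare: 21.7 × (3/2) = 21.7 × 1.500000 = 32.5500
detergent: 11.6 × (5/4) = 11.6 × 1.250000 = 14.5000
Index = Σ wᵢ·(p₁ᵢ/p₀ᵢ) = 8.9000 + 11.5500 + 27.2000 + 12.3933 + 32.5500 + 14.5000 = 107.0933

107.1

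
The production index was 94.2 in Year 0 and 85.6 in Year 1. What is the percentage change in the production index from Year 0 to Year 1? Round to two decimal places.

-9.13%

Change = (85.6 − 94.2) / 94.2 × 100
       = -8.6 / 94.2 × 100 = -9.1295%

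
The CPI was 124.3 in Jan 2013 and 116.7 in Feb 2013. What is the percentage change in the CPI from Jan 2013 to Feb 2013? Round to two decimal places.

-6.11%

Change = (116.7 − 124.3) / 124.3 × 100
       = -7.6 / 124.3 × 100 = -6.1142%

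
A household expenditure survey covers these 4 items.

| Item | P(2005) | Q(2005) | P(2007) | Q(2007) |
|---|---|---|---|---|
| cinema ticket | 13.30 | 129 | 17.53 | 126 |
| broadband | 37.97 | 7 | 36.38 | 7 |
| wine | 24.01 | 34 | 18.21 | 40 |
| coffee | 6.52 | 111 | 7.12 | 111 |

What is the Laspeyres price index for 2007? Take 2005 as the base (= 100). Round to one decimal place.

Laspeyres price index uses base-period quantities as weights.
ΣP(2007)·Q(2005) = 17.53×129 + 36.38×7 + 18.21×34 + 7.12×111 = 2261.37 + 254.66 + 619.14 + 790.32 = 3925.49
ΣP(2005)·Q(2005) = 13.30×129 + 37.97×7 + 24.01×34 + 6.52×111 = 1715.7 + 265.79 + 816.34 + 723.72 = 3521.55
Index = 3925.49 / 3521.55 × 100 = 111.4705

111.5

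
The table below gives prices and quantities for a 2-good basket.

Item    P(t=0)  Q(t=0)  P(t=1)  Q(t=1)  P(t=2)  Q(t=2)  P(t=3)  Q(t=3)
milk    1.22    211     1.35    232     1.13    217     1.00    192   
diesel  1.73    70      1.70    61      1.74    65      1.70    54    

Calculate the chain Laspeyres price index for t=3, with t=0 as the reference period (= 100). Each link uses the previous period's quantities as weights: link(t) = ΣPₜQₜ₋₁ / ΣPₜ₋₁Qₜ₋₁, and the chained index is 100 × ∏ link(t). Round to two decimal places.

Link t=0→t=1:
ΣP(t=1)Q(t=0) = 1.35×211 + 1.70×70 = 284.85 + 119 = 403.85
ΣP(t=0)Q(t=0) = 1.22×211 + 1.73×70 = 257.42 + 121.1 = 378.52
link = 403.85/378.52 = 1.066919
Link t=1→t=2:
ΣP(t=2)Q(t=1) = 1.13×232 + 1.74×61 = 262.16 + 106.14 = 368.3
ΣP(t=1)Q(t=1) = 1.35×232 + 1.70×61 = 313.2 + 103.7 = 416.9
link = 368.3/416.9 = 0.883425
Link t=2→t=3:
ΣP(t=3)Q(t=2) = 1.00×217 + 1.70×65 = 217 + 110.5 = 327.5
ΣP(t=2)Q(t=2) = 1.13×217 + 1.74×65 = 245.21 + 113.1 = 358.31
link = 327.5/358.31 = 0.914013
Chained index = 100 × 1.066919 × 0.883425 × 0.914013 = 86.1496

86.15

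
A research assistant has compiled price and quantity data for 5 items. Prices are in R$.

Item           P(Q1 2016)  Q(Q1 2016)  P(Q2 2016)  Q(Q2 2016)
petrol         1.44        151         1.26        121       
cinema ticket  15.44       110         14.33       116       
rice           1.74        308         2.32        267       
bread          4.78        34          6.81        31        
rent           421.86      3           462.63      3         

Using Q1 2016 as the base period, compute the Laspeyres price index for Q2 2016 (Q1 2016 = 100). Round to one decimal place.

105.7

Laspeyres price index uses base-period quantities as weights.
ΣP(Q2 2016)·Q(Q1 2016) = 1.26×151 + 14.33×110 + 2.32×308 + 6.81×34 + 462.63×3 = 190.26 + 1576.3 + 714.56 + 231.54 + 1387.89 = 4100.55
ΣP(Q1 2016)·Q(Q1 2016) = 1.44×151 + 15.44×110 + 1.74×308 + 4.78×34 + 421.86×3 = 217.44 + 1698.4 + 535.92 + 162.52 + 1265.58 = 3879.86
Index = 4100.55 / 3879.86 × 100 = 105.6881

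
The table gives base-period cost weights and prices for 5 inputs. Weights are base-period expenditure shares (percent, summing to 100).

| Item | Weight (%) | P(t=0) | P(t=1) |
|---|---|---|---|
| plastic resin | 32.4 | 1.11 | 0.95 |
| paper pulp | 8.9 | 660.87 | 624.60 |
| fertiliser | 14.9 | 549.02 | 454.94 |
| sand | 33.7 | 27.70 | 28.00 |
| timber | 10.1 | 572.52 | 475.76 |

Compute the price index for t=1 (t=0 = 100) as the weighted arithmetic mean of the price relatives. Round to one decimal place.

plastic resin: 32.4 × (0.95/1.11) = 32.4 × 0.855856 = 27.7297
paper pulp: 8.9 × (624.60/660.87) = 8.9 × 0.945118 = 8.4115
fertiliser: 14.9 × (454.94/549.02) = 14.9 × 0.828640 = 12.3467
sand: 33.7 × (28.00/27.70) = 33.7 × 1.010830 = 34.0650
timber: 10.1 × (475.76/572.52) = 10.1 × 0.830993 = 8.3930
Index = Σ wᵢ·(p₁ᵢ/p₀ᵢ) = 27.7297 + 8.4115 + 12.3467 + 34.0650 + 8.3930 = 90.9460

90.9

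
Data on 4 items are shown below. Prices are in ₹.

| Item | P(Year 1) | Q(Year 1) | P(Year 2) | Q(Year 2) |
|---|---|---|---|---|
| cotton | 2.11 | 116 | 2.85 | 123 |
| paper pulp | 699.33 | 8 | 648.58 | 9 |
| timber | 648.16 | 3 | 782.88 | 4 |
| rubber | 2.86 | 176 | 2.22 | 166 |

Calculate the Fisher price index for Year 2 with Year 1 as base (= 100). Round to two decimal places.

100.17

Laspeyres component (base-period weights):
ΣP(Year 2)Q(Year 1) = 2.85×116 + 648.58×8 + 782.88×3 + 2.22×176 = 330.6 + 5188.64 + 2348.64 + 390.72 = 8258.6
ΣP(Year 1)Q(Year 1) = 2.11×116 + 699.33×8 + 648.16×3 + 2.86×176 = 244.76 + 5594.64 + 1944.48 + 503.36 = 8287.24
L = 8258.6 / 8287.24 × 100 = 99.6544
Paasche component (current-period weights):
ΣP(Year 2)Q(Year 2) = 2.85×123 + 648.58×9 + 782.88×4 + 2.22×166 = 350.55 + 5837.22 + 3131.52 + 368.52 = 9687.81
ΣP(Year 1)Q(Year 2) = 2.11×123 + 699.33×9 + 648.16×4 + 2.86×166 = 259.53 + 6293.97 + 2592.64 + 474.76 = 9620.9
P = 9687.81 / 9620.9 × 100 = 100.6955
Fisher = √(L × P) = √(99.6544 × 100.6955) = 100.1736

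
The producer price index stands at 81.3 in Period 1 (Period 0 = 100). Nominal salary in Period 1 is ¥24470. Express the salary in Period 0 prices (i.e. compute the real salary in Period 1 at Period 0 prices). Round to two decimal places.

Real = Nominal ÷ (Index/100) = 24470 ÷ (81.3/100)
     = 24470 ÷ 0.813 = 30098.4010

30098.40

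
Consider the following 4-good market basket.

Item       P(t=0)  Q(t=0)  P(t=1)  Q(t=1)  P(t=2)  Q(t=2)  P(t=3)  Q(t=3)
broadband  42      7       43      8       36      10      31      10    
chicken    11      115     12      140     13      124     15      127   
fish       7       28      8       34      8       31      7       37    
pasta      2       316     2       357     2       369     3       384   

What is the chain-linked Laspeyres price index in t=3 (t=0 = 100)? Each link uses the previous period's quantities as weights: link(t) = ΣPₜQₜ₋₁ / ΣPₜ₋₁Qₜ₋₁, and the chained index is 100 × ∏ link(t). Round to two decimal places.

Link t=0→t=1:
ΣP(t=1)Q(t=0) = 43×7 + 12×115 + 8×28 + 2×316 = 301 + 1380 + 224 + 632 = 2537
ΣP(t=0)Q(t=0) = 42×7 + 11×115 + 7×28 + 2×316 = 294 + 1265 + 196 + 632 = 2387
link = 2537/2387 = 1.062840
Link t=1→t=2:
ΣP(t=2)Q(t=1) = 36×8 + 13×140 + 8×34 + 2×357 = 288 + 1820 + 272 + 714 = 3094
ΣP(t=1)Q(t=1) = 43×8 + 12×140 + 8×34 + 2×357 = 344 + 1680 + 272 + 714 = 3010
link = 3094/3010 = 1.027907
Link t=2→t=3:
ΣP(t=3)Q(t=2) = 31×10 + 15×124 + 7×31 + 3×369 = 310 + 1860 + 217 + 1107 = 3494
ΣP(t=2)Q(t=2) = 36×10 + 13×124 + 8×31 + 2×369 = 360 + 1612 + 248 + 738 = 2958
link = 3494/2958 = 1.181204
Chained index = 100 × 1.062840 × 1.027907 × 1.181204 = 129.0466

129.05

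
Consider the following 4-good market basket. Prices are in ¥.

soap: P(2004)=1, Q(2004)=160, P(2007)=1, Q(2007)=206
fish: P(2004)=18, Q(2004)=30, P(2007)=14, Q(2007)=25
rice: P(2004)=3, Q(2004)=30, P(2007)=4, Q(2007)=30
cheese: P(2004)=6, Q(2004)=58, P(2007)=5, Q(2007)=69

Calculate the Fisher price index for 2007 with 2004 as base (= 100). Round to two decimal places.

87.50

Laspeyres component (base-period weights):
ΣP(2007)Q(2004) = 1×160 + 14×30 + 4×30 + 5×58 = 160 + 420 + 120 + 290 = 990
ΣP(2004)Q(2004) = 1×160 + 18×30 + 3×30 + 6×58 = 160 + 540 + 90 + 348 = 1138
L = 990 / 1138 × 100 = 86.9947
Paasche component (current-period weights):
ΣP(2007)Q(2007) = 1×206 + 14×25 + 4×30 + 5×69 = 206 + 350 + 120 + 345 = 1021
ΣP(2004)Q(2007) = 1×206 + 18×25 + 3×30 + 6×69 = 206 + 450 + 90 + 414 = 1160
P = 1021 / 1160 × 100 = 88.0172
Fisher = √(L × P) = √(86.9947 × 88.0172) = 87.5045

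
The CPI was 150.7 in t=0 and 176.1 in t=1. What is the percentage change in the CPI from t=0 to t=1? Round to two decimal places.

Change = (176.1 − 150.7) / 150.7 × 100
       = 25.4 / 150.7 × 100 = 16.8547%

16.85%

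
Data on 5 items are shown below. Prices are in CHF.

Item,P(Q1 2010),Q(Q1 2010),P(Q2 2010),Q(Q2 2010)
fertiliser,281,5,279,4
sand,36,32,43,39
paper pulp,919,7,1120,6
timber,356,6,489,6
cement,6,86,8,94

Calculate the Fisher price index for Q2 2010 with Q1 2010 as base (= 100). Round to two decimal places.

Laspeyres component (base-period weights):
ΣP(Q2 2010)Q(Q1 2010) = 279×5 + 43×32 + 1120×7 + 489×6 + 8×86 = 1395 + 1376 + 7840 + 2934 + 688 = 14233
ΣP(Q1 2010)Q(Q1 2010) = 281×5 + 36×32 + 919×7 + 356×6 + 6×86 = 1405 + 1152 + 6433 + 2136 + 516 = 11642
L = 14233 / 11642 × 100 = 122.2556
Paasche component (current-period weights):
ΣP(Q2 2010)Q(Q2 2010) = 279×4 + 43×39 + 1120×6 + 489×6 + 8×94 = 1116 + 1677 + 6720 + 2934 + 752 = 13199
ΣP(Q1 2010)Q(Q2 2010) = 281×4 + 36×39 + 919×6 + 356×6 + 6×94 = 1124 + 1404 + 5514 + 2136 + 564 = 10742
P = 13199 / 10742 × 100 = 122.8728
Fisher = √(L × P) = √(122.2556 × 122.8728) = 122.5638

122.56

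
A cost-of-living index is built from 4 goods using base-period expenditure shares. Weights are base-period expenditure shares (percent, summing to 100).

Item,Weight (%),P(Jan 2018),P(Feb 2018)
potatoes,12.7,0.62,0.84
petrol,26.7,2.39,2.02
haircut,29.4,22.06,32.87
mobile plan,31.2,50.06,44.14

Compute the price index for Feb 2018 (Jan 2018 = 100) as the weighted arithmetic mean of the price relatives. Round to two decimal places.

potatoes: 12.7 × (0.84/0.62) = 12.7 × 1.354839 = 17.2065
petrol: 26.7 × (2.02/2.39) = 26.7 × 0.845188 = 22.5665
haircut: 29.4 × (32.87/22.06) = 29.4 × 1.490027 = 43.8068
mobile plan: 31.2 × (44.14/50.06) = 31.2 × 0.881742 = 27.5103
Index = Σ wᵢ·(p₁ᵢ/p₀ᵢ) = 17.2065 + 22.5665 + 43.8068 + 27.5103 = 111.0901

111.09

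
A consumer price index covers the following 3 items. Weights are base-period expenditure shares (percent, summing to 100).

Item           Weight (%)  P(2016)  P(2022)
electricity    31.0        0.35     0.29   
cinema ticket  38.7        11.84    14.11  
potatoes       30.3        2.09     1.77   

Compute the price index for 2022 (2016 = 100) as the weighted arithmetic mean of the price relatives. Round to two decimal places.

electricity: 31.0 × (0.29/0.35) = 31.0 × 0.828571 = 25.6857
cinema ticket: 38.7 × (14.11/11.84) = 38.7 × 1.191723 = 46.1197
potatoes: 30.3 × (1.77/2.09) = 30.3 × 0.846890 = 25.6608
Index = Σ wᵢ·(p₁ᵢ/p₀ᵢ) = 25.6857 + 46.1197 + 25.6608 = 97.4662

97.47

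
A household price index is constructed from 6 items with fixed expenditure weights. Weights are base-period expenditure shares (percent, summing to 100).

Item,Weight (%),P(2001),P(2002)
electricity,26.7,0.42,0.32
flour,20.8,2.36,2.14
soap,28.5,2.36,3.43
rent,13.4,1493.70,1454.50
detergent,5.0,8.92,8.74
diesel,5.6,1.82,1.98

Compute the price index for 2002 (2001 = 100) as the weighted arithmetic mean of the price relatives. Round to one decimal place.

electricity: 26.7 × (0.32/0.42) = 26.7 × 0.761905 = 20.3429
flour: 20.8 × (2.14/2.36) = 20.8 × 0.906780 = 18.8610
soap: 28.5 × (3.43/2.36) = 28.5 × 1.453390 = 41.4216
rent: 13.4 × (1454.50/1493.70) = 13.4 × 0.973756 = 13.0483
detergent: 5.0 × (8.74/8.92) = 5.0 × 0.979821 = 4.8991
diesel: 5.6 × (1.98/1.82) = 5.6 × 1.087912 = 6.0923
Index = Σ wᵢ·(p₁ᵢ/p₀ᵢ) = 20.3429 + 18.8610 + 41.4216 + 13.0483 + 4.8991 + 6.0923 = 104.6652

104.7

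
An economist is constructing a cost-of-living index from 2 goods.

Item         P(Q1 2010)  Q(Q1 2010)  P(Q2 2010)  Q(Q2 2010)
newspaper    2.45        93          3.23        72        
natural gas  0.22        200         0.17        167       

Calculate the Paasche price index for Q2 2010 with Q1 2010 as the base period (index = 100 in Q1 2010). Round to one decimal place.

122.4

Paasche price index uses current-period quantities as weights.
ΣP(Q2 2010)·Q(Q2 2010) = 3.23×72 + 0.17×167 = 232.56 + 28.39 = 260.95
ΣP(Q1 2010)·Q(Q2 2010) = 2.45×72 + 0.22×167 = 176.4 + 36.74 = 213.14
Index = 260.95 / 213.14 × 100 = 122.4313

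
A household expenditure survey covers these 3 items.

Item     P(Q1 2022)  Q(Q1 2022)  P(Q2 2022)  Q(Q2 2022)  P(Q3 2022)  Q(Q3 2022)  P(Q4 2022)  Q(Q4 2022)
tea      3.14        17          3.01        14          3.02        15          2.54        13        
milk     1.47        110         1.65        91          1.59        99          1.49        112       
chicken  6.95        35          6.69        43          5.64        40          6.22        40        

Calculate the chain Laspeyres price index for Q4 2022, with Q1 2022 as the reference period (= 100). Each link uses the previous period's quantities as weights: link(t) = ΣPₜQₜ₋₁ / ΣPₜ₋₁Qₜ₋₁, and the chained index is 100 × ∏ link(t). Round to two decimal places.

Link Q1 2022→Q2 2022:
ΣP(Q2 2022)Q(Q1 2022) = 3.01×17 + 1.65×110 + 6.69×35 = 51.17 + 181.5 + 234.15 = 466.82
ΣP(Q1 2022)Q(Q1 2022) = 3.14×17 + 1.47×110 + 6.95×35 = 53.38 + 161.7 + 243.25 = 458.33
link = 466.82/458.33 = 1.018524
Link Q2 2022→Q3 2022:
ΣP(Q3 2022)Q(Q2 2022) = 3.02×14 + 1.59×91 + 5.64×43 = 42.28 + 144.69 + 242.52 = 429.49
ΣP(Q2 2022)Q(Q2 2022) = 3.01×14 + 1.65×91 + 6.69×43 = 42.14 + 150.15 + 287.67 = 479.96
link = 429.49/479.96 = 0.894845
Link Q3 2022→Q4 2022:
ΣP(Q4 2022)Q(Q3 2022) = 2.54×15 + 1.49×99 + 6.22×40 = 38.1 + 147.51 + 248.8 = 434.41
ΣP(Q3 2022)Q(Q3 2022) = 3.02×15 + 1.59×99 + 5.64×40 = 45.3 + 157.41 + 225.6 = 428.31
link = 434.41/428.31 = 1.014242
Chained index = 100 × 1.018524 × 0.894845 × 1.014242 = 92.4402

92.44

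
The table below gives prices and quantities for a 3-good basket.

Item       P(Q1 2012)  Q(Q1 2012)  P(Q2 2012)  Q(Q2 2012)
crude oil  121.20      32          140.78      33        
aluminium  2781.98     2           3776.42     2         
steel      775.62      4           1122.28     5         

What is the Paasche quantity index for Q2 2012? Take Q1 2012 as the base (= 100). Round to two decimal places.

107.63

Paasche quantity index uses current-period prices as weights.
ΣP(Q2 2012)·Q(Q2 2012) = 140.78×33 + 3776.42×2 + 1122.28×5 = 4645.74 + 7552.84 + 5611.4 = 17809.98
ΣP(Q2 2012)·Q(Q1 2012) = 140.78×32 + 3776.42×2 + 1122.28×4 = 4504.96 + 7552.84 + 4489.12 = 16546.92
Index = 17809.98 / 16546.92 × 100 = 107.6332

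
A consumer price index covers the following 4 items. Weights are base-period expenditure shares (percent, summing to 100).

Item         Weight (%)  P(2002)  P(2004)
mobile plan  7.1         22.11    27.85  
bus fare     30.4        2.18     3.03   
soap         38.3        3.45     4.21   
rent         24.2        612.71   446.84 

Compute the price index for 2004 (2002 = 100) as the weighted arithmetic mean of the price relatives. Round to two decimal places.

115.58

mobile plan: 7.1 × (27.85/22.11) = 7.1 × 1.259611 = 8.9432
bus fare: 30.4 × (3.03/2.18) = 30.4 × 1.389908 = 42.2532
soap: 38.3 × (4.21/3.45) = 38.3 × 1.220290 = 46.7371
rent: 24.2 × (446.84/612.71) = 24.2 × 0.729285 = 17.6487
Index = Σ wᵢ·(p₁ᵢ/p₀ᵢ) = 8.9432 + 42.2532 + 46.7371 + 17.6487 = 115.5822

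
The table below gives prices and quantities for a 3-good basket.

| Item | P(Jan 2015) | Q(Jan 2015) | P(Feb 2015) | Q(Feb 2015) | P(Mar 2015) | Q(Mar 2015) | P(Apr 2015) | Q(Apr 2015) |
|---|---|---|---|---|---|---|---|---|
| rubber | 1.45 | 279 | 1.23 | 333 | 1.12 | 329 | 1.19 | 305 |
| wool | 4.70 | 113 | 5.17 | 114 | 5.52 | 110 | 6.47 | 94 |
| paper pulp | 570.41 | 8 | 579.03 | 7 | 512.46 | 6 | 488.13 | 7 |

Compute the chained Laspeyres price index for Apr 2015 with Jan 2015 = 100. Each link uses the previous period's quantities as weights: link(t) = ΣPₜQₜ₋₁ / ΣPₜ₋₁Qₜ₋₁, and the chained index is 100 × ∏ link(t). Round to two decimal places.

Link Jan 2015→Feb 2015:
ΣP(Feb 2015)Q(Jan 2015) = 1.23×279 + 5.17×113 + 579.03×8 = 343.17 + 584.21 + 4632.24 = 5559.62
ΣP(Jan 2015)Q(Jan 2015) = 1.45×279 + 4.70×113 + 570.41×8 = 404.55 + 531.1 + 4563.28 = 5498.93
link = 5559.62/5498.93 = 1.011037
Link Feb 2015→Mar 2015:
ΣP(Mar 2015)Q(Feb 2015) = 1.12×333 + 5.52×114 + 512.46×7 = 372.96 + 629.28 + 3587.22 = 4589.46
ΣP(Feb 2015)Q(Feb 2015) = 1.23×333 + 5.17×114 + 579.03×7 = 409.59 + 589.38 + 4053.21 = 5052.18
link = 4589.46/5052.18 = 0.908412
Link Mar 2015→Apr 2015:
ΣP(Apr 2015)Q(Mar 2015) = 1.19×329 + 6.47×110 + 488.13×6 = 391.51 + 711.7 + 2928.78 = 4031.99
ΣP(Mar 2015)Q(Mar 2015) = 1.12×329 + 5.52×110 + 512.46×6 = 368.48 + 607.2 + 3074.76 = 4050.44
link = 4031.99/4050.44 = 0.995445
Chained index = 100 × 1.011037 × 0.908412 × 0.995445 = 91.4254

91.43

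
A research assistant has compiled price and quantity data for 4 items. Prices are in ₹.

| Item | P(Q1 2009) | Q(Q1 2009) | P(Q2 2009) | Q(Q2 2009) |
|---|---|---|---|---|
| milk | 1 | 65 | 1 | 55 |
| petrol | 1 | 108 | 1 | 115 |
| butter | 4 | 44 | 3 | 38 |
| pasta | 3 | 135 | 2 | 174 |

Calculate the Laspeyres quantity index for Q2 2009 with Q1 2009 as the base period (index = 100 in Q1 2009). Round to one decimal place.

111.9

Laspeyres quantity index uses base-period prices as weights.
ΣP(Q1 2009)·Q(Q2 2009) = 1×55 + 1×115 + 4×38 + 3×174 = 55 + 115 + 152 + 522 = 844
ΣP(Q1 2009)·Q(Q1 2009) = 1×65 + 1×108 + 4×44 + 3×135 = 65 + 108 + 176 + 405 = 754
Index = 844 / 754 × 100 = 111.9363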